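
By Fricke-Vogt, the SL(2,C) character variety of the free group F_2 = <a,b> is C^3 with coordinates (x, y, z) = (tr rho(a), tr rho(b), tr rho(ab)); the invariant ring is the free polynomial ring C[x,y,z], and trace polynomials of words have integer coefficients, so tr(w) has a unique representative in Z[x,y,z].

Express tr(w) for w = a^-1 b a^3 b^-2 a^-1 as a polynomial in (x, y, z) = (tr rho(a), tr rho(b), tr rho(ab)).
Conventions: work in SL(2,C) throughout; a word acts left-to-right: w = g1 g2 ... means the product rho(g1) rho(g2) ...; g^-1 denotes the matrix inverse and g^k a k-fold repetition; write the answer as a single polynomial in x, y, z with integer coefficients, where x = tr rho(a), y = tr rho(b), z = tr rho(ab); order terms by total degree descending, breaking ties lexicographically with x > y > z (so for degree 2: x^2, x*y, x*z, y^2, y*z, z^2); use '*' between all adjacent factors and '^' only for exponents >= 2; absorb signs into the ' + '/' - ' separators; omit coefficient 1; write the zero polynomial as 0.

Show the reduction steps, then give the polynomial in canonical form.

-x^4*y^2*z + x^5*y + x^3*y^3 + x^3*y*z^2 + x^2*y^2*z - 5*x^3*y - x*y^3 - x*y*z^2 + 5*x*y - z

reduce: trace(a^2) = trace(a)*trace(a) - trace(1) = x^2 - 2
trace(a^3) = trace(a)*trace(a^2) - trace(a) = x^3 - 3*x
trace(a b a) = trace(a)*trace(b a) - trace(b) = x*z - y
reduce: trace(b a^3) = trace(a)*trace(a b a) - trace(a b) = x^2*z - x*y - z
trace(a b a^3) = trace(a)*trace(b a^3) - trace(b a^2) = x^3*z - x^2*y - 2*x*z + y
trace(b a b a) = trace(a b)*trace(a b) - trace(1)   [split at repeated a] = z^2 - 2
so trace(b a b) = trace(b)*trace(a b) - trace(a) = y*z - x
trace(a b a b a) = trace(a)*trace(b a b a) - trace(b a b) = x*z^2 - y*z - x
so trace(a b a^3 b) = trace(a)*trace(a b a b a) - trace(a b a b) = x^2*z^2 - x*y*z - x^2 - z^2 + 2
so trace(b a^3 b^-1 a) = trace(a b a^3)*trace(b) - trace(a b a^3 b) = x^3*y*z - x^2*y^2 - x^2*z^2 - x*y*z + x^2 + y^2 + z^2 - 2
so trace(b^-1 a^-1 b a^3) = trace(b a^3 b^-1)*trace(a) - trace(b a^3 b^-1 a) = -x^3*y*z + x^4 + x^2*y^2 + x^2*z^2 + x*y*z - 4*x^2 - y^2 - z^2 + 2
trace(b a^3 b^-2 a^-1) = trace(b^-1 a^-1 b a^3)*trace(b) - trace(b^-1 a^-1 b a^3 b) = -x^3*y^2*z + x^4*y + x^2*y^3 + x^2*y*z^2 + x*y^2*z - 4*x^2*y - y^3 - y*z^2 - x*z + 3*y
trace(a^3 b^-1) = trace(a^3)*trace(b) - trace(a^3 b) = x^3*y - x^2*z - 2*x*y + z
trace(a^-1 b a^3 b^-2 a^-1) = trace(b a^3 b^-2 a^-1)*trace(a) - trace(b a^3 b^-2) = -x^4*y^2*z + x^5*y + x^3*y^3 + x^3*y*z^2 + x^2*y^2*z - 5*x^3*y - x*y^3 - x*y*z^2 + 5*x*y - z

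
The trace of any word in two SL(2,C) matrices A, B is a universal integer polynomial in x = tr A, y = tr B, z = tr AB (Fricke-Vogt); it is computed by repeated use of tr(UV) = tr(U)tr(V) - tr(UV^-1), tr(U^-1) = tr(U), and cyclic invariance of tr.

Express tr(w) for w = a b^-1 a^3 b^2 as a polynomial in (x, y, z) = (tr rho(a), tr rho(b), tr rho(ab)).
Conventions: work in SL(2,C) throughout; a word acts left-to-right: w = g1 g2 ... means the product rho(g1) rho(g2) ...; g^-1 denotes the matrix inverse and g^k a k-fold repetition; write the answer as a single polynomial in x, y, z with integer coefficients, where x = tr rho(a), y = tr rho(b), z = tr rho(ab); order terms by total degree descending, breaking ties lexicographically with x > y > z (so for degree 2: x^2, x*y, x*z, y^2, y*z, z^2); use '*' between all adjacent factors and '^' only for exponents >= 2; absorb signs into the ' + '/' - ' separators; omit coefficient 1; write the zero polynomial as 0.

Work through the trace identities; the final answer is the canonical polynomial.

x^3*y^2*z - x^4*y - x^2*y^3 - x^2*y*z^2 + x^3*z - x*y^2*z + 4*x^2*y + y^3 + y*z^2 - 2*x*z - 3*y

reduce: trace(b^2 a) = trace(b) * trace(a b) - trace(a) = y*z - x
trace(b^2) = trace(b) * trace(b) - trace(1) = y^2 - 2
reduce: trace(b^2 a^2) = trace(a) * trace(b^2 a) - trace(b^2) = x*y*z - x^2 - y^2 + 2
reduce: trace(b^2 a^3) = trace(a) * trace(b^2 a^2) - trace(b^2 a) = x^2*y*z - x^3 - x*y^2 - y*z + 3*x
reduce: trace(a^3 b^2 a) = trace(a) * trace(b^2 a^3) - trace(b^2 a^2) = x^3*y*z - x^4 - x^2*y^2 - 2*x*y*z + 4*x^2 + y^2 - 2
trace(b a b a) = trace(b a) * trace(b a) - trace(1)   [split at repeated b] = z^2 - 2
trace(b a b a^2) = trace(a) * trace(b a b a) - trace(b a b) = x*z^2 - y*z - x
trace(a b a^3 b) = trace(a) * trace(b a b a^2) - trace(b a b a) = x^2*z^2 - x*y*z - x^2 - z^2 + 2
trace(b a^2) = trace(a) * trace(b a) - trace(b) = x*z - y
trace(b a^3) = trace(a) * trace(b a^2) - trace(b a) = x^2*z - x*y - z
so trace(a b a^3) = trace(a) * trace(b a^3) - trace(b a^2) = x^3*z - x^2*y - 2*x*z + y
trace(a^3 b^2 a b) = trace(b) * trace(a b a^3 b) - trace(a b a^3) = x^2*y*z^2 - x^3*z - x*y^2*z - y*z^2 + 2*x*z + y
trace(a b^-1 a^3 b^2) = trace(a^3 b^2 a) * trace(b) - trace(a^3 b^2 a b) = x^3*y^2*z - x^4*y - x^2*y^3 - x^2*y*z^2 + x^3*z - x*y^2*z + 4*x^2*y + y^3 + y*z^2 - 2*x*z - 3*y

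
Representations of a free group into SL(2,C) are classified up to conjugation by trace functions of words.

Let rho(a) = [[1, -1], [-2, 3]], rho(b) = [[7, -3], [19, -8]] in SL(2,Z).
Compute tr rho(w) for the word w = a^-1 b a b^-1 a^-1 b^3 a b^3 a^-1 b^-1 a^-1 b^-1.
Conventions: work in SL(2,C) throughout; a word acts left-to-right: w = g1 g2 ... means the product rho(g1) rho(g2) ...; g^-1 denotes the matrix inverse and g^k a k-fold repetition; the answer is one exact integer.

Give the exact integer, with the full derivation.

rho(a^-1) = [[3, 1], [2, 1]]
... * rho(b) = [[7, -3], [19, -8]]  ->  [[40, -17], [33, -14]]
... * rho(a) = [[1, -1], [-2, 3]]  ->  [[74, -91], [61, -75]]
... * rho(b^-1) = [[-8, 3], [-19, 7]]  ->  [[1137, -415], [937, -342]]
... * rho(a^-1) = [[3, 1], [2, 1]]  ->  [[2581, 722], [2127, 595]]
... * rho(b) = [[7, -3], [19, -8]]  ->  [[31785, -13519], [26194, -11141]]
... * rho(b) = [[7, -3], [19, -8]]  ->  [[-34366, 12797], [-28321, 10546]]
... * rho(b) = [[7, -3], [19, -8]]  ->  [[2581, 722], [2127, 595]]
... * rho(a) = [[1, -1], [-2, 3]]  ->  [[1137, -415], [937, -342]]
... * rho(b) = [[7, -3], [19, -8]]  ->  [[74, -91], [61, -75]]
... * rho(b) = [[7, -3], [19, -8]]  ->  [[-1211, 506], [-998, 417]]
... * rho(b) = [[7, -3], [19, -8]]  ->  [[1137, -415], [937, -342]]
... * rho(a^-1) = [[3, 1], [2, 1]]  ->  [[2581, 722], [2127, 595]]
... * rho(b^-1) = [[-8, 3], [-19, 7]]  ->  [[-34366, 12797], [-28321, 10546]]
... * rho(a^-1) = [[3, 1], [2, 1]]  ->  [[-77504, -21569], [-63871, -17775]]
... * rho(b^-1) = [[-8, 3], [-19, 7]]  ->  [[1029843, -383495], [848693, -316038]]
tr = 1029843 + -316038 = 713805

713805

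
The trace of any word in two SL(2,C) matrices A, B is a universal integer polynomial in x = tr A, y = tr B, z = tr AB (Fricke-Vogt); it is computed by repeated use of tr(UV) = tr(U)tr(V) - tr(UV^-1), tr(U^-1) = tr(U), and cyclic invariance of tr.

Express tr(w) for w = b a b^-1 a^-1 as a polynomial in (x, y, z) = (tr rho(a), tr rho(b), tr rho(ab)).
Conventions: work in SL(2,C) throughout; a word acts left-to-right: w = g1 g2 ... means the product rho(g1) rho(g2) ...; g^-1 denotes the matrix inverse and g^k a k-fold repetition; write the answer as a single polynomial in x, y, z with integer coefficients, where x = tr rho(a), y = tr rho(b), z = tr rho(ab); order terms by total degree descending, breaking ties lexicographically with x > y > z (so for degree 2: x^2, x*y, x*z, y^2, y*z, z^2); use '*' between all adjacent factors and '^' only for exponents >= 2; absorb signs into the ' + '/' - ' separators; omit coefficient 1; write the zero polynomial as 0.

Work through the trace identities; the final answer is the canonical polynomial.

-x*y*z + x^2 + y^2 + z^2 - 2

use: tr(a b a) = tr(a) * tr(b a) - tr(b) = x*z - y
apply: tr(a b a b) = tr(a b) * tr(a b) - tr(1)   [split at repeated a] = z^2 - 2
tr(b a b^-1 a) = tr(a b a) * tr(b) - tr(a b a b) = x*y*z - y^2 - z^2 + 2
tr(b a b^-1 a^-1) = tr(b a b^-1) * tr(a) - tr(b a b^-1 a) = -x*y*z + x^2 + y^2 + z^2 - 2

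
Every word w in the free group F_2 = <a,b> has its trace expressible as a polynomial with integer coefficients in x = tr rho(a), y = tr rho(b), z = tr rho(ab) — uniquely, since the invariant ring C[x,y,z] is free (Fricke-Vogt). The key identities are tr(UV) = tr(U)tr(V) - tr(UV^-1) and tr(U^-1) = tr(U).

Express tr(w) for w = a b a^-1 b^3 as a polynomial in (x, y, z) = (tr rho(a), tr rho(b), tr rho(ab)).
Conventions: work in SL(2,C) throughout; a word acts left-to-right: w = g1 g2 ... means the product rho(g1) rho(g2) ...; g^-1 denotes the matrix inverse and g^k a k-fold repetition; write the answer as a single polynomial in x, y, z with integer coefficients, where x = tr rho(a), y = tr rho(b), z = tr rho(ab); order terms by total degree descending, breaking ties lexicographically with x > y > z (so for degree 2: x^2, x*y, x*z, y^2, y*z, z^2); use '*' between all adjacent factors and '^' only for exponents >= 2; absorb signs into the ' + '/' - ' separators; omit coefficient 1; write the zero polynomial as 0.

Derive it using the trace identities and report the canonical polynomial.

x*y^3*z - x^2*y^2 - y^2*z^2 - x*y*z + x^2 + y^2 + z^2 - 2

apply: trace(a b^2) = trace(b) trace(a b) - trace(a)  (reduce the b square) = y*z - x
trace(b a b^2) = trace(b) trace(a b^2) - trace(a b)  (reduce the b square) = y^2*z - x*y - z
use: trace(b^3 a b) = trace(b) trace(b a b^2) - trace(b a b)  (reduce the b square) = y^3*z - x*y^2 - 2*y*z + x
use: trace(a b a b) = trace(b a) trace(b a) - trace(1)  (split on b) = z^2 - 2
trace(a b a) = trace(a) trace(b a) - trace(b)  (reduce the a square) = x*z - y
trace(a b a b^2) = trace(b) trace(a b a b) - trace(a b a)  (reduce the b square) = y*z^2 - x*z - y
trace(b^3 a b a) = trace(b) trace(a b a b^2) - trace(a b a b)  (reduce the b square) = y^2*z^2 - x*y*z - y^2 - z^2 + 2
trace(a b a^-1 b^3) = trace(b^3 a b) trace(a) - trace(b^3 a b a)  (eliminate a^-1) = x*y^3*z - x^2*y^2 - y^2*z^2 - x*y*z + x^2 + y^2 + z^2 - 2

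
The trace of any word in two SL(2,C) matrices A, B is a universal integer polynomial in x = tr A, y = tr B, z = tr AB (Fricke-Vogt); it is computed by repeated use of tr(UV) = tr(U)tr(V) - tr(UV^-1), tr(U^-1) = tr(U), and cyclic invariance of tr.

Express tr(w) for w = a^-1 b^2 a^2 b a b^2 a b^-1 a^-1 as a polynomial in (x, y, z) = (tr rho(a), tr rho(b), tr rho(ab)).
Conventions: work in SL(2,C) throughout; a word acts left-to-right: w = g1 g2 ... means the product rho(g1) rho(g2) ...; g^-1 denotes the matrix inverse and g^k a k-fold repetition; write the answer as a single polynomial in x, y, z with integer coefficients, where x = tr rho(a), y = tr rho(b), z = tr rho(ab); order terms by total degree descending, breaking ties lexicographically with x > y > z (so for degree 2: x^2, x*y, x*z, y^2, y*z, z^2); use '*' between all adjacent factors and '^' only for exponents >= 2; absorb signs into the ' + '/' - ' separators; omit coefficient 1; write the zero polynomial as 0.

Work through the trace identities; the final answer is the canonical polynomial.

tr(a b a b) = tr(b a)*tr(b a) - tr(1)   [split at repeated b] = z^2 - 2
tr(a b a) = tr(a)*tr(b a) - tr(b) = x*z - y
tr(b a b^2 a) = tr(b)*tr(a b a b) - tr(a b a) = y*z^2 - x*z - y
tr(b a b) = tr(b)*tr(a b) - tr(a) = y*z - x
tr(b a b^2) = tr(b)*tr(b a b) - tr(b a) = y^2*z - x*y - z
tr(a^2 b a b^2) = tr(a)*tr(b a b^2 a) - tr(b a b^2) = x*y*z^2 - x^2*z - y^2*z + z
tr(a^2 b a b) = tr(a)*tr(b a b a) - tr(b a b) = x*z^2 - y*z - x
tr(b a^2 b a b^2) = tr(b)*tr(a^2 b a b^2) - tr(a^2 b a b) = x*y^2*z^2 - x^2*y*z - y^3*z - x*z^2 + 2*y*z + x
tr(b^2 a^2 b a b^2) = tr(b)*tr(b a^2 b a b^2) - tr(b a^2 b a b) = x*y^3*z^2 - x^2*y^2*z - y^4*z - 2*x*y*z^2 + x^2*z + 3*y^2*z + x*y - z
tr(b a b a b a) = tr(a b)*tr(a b a b) - tr(a^-1 b^-1)   [split at repeated a] = z^3 - 3*z
tr(a^2 b a b a b) = tr(a)*tr(b a b a b a) - tr(b a b a b) = x*z^3 - y*z^2 - 2*x*z + y
tr(a^2 b a b a) = tr(a)*tr(a b a b a) - tr(a b a b) = x^2*z^2 - x*y*z - x^2 - z^2 + 2
tr(a b^2 a^2 b a b) = tr(b)*tr(a^2 b a b a b) - tr(a^2 b a b a) = x*y*z^3 - x^2*z^2 - y^2*z^2 - x*y*z + x^2 + y^2 + z^2 - 2
tr(a^2) = tr(a)*tr(a) - tr(1) = x^2 - 2
tr(b a^2 b) = tr(b)*tr(a^2 b) - tr(a^2) = x*y*z - x^2 - y^2 + 2
tr(a^2 b a^2 b) = tr(a)*tr(b a^2 b a) - tr(b a^2 b) = x^2*z^2 - 2*x*y*z + y^2 - 2
tr(b a^3) = tr(a)*tr(b a^2) - tr(b a) = x^2*z - x*y - z
tr(a^2 b a^2) = tr(a)*tr(b a^3) - tr(b a^2) = x^3*z - x^2*y - 2*x*z + y
tr(a b^2 a^2 b a) = tr(b)*tr(a^2 b a^2 b) - tr(a^2 b a^2) = x^2*y*z^2 - x^3*z - 2*x*y^2*z + x^2*y + y^3 + 2*x*z - 3*y
tr(b^2 a^2 b a b^2 a) = tr(b)*tr(a b^2 a^2 b a b) - tr(a b^2 a^2 b a) = x*y^2*z^3 - 2*x^2*y*z^2 - y^3*z^2 + x^3*z + x*y^2*z + y*z^2 - 2*x*z + y
tr(a^-1 b^2 a^2 b a b^2) = tr(b^2 a^2 b a b^2)*tr(a) - tr(b^2 a^2 b a b^2 a) = x^2*y^3*z^2 - x^3*y^2*z - x*y^4*z - x*y^2*z^3 + y^3*z^2 + 2*x*y^2*z + x^2*y - y*z^2 + x*z - y
tr(b a b^2 a b a) = tr(b)*tr(a b a b a b) - tr(a b a b a) = y*z^3 - x*z^2 - 2*y*z + x
tr(b a b^2 a b) = tr(b)*tr(a b^2 a b) - tr(a b^2 a) = y^2*z^2 - 2*x*y*z + x^2 - 2
tr(a^2 b a b^2 a b) = tr(a)*tr(b a b^2 a b a) - tr(b a b^2 a b) = x*y*z^3 - x^2*z^2 - y^2*z^2 + 2
tr(b^2 a^2 b a b^2 a b) = tr(b)*tr(a^2 b a b^2 a b^2) - tr(a^2 b a b^2 a b) = x*y^3*z^3 - 2*x^2*y^2*z^2 - y^4*z^2 + x^3*y*z + x*y^3*z - x*y*z^3 + x^2*z^2 + 2*y^2*z^2 - 2*x*y*z + y^2 - 2
tr(a b a b a b a b) = tr(b a b a b a)*tr(b a) - tr(a b a b)   [split at repeated b] = z^4 - 4*z^2 + 2
tr(b a b^2 a b a b a) = tr(b)*tr(a b a b a b a b) - tr(a b a b a b a) = y*z^4 - x*z^3 - 3*y*z^2 + 2*x*z + y
tr(b a b^2 a b a b) = tr(b)*tr(a b a b^2 a b) - tr(a b a b^2 a) = y^2*z^3 - 2*x*y*z^2 + x^2*z - y^2*z + x*y - z
tr(a^2 b a b^2 a b a b) = tr(a)*tr(b a b^2 a b a b a) - tr(b a b^2 a b a b) = x*y*z^4 - x^2*z^3 - y^2*z^3 - x*y*z^2 + x^2*z + y^2*z + z
tr(a b a^3 b a b) = tr(a)*tr(a b a b a b a) - tr(a b a b a b) = x^2*z^3 - x*y*z^2 - 2*x^2*z - z^3 + x*y + 3*z
tr(a b a^3 b a) = tr(a)*tr(b a^2 b a^2) - tr(b a^2 b a) = x^3*z^2 - 2*x^2*y*z + x*y^2 - x*z^2 + y*z - x
tr(a^2 b a b^2 a b a) = tr(b)*tr(a b a^3 b a b) - tr(a b a^3 b a) = x^2*y*z^3 - x^3*z^2 - x*y^2*z^2 - y*z^3 + x*z^2 + 2*y*z + x
tr(b^2 a^2 b a b^2 a b a) = tr(b)*tr(a^2 b a b^2 a b a b) - tr(a^2 b a b^2 a b a) = x*y^2*z^4 - 2*x^2*y*z^3 - y^3*z^3 + x^3*z^2 + x^2*y*z + y^3*z + y*z^3 - x*z^2 - y*z - x
tr(b^2 a^2 b a b^2 a b a^-1) = tr(b^2 a^2 b a b^2 a b)*tr(a) - tr(b^2 a^2 b a b^2 a b a) = x^2*y^3*z^3 - 2*x^3*y^2*z^2 - x*y^4*z^2 - x*y^2*z^4 + x^4*y*z + x^2*y^3*z + x^2*y*z^3 + y^3*z^3 + 2*x*y^2*z^2 - 3*x^2*y*z - y^3*z - y*z^3 + x*y^2 + x*z^2 + y*z - x
tr(a^-2 b^2 a^2 b a b^2 a b) = tr(b^2 a^2 b a b^2 a b a^-1)*tr(a) - tr(b^2 a^2 b a b^2 a b) = x^3*y^3*z^3 - 2*x^4*y^2*z^2 - x^2*y^4*z^2 - x^2*y^2*z^4 + x^5*y*z + x^3*y^3*z + x^3*y*z^3 + 4*x^2*y^2*z^2 + y^4*z^2 - 4*x^3*y*z - 2*x*y^3*z + x^2*y^2 - 2*y^2*z^2 + 3*x*y*z - x^2 - y^2 + 2
tr(a^-1 b^2 a^2 b a b^2 a b^-1 a^-1) = tr(a^-2 b^2 a^2 b a b^2 a)*tr(b) - tr(a^-2 b^2 a^2 b a b^2 a b) = -x^3*y^3*z^3 + 2*x^4*y^2*z^2 + 2*x^2*y^4*z^2 + x^2*y^2*z^4 - x^5*y*z - 2*x^3*y^3*z - x^3*y*z^3 - x*y^5*z - x*y^3*z^3 - 4*x^2*y^2*z^2 + 4*x^3*y*z + 4*x*y^3*z + y^2*z^2 - 2*x*y*z + x^2 - 2

-x^3*y^3*z^3 + 2*x^4*y^2*z^2 + 2*x^2*y^4*z^2 + x^2*y^2*z^4 - x^5*y*z - 2*x^3*y^3*z - x^3*y*z^3 - x*y^5*z - x*y^3*z^3 - 4*x^2*y^2*z^2 + 4*x^3*y*z + 4*x*y^3*z + y^2*z^2 - 2*x*y*z + x^2 - 2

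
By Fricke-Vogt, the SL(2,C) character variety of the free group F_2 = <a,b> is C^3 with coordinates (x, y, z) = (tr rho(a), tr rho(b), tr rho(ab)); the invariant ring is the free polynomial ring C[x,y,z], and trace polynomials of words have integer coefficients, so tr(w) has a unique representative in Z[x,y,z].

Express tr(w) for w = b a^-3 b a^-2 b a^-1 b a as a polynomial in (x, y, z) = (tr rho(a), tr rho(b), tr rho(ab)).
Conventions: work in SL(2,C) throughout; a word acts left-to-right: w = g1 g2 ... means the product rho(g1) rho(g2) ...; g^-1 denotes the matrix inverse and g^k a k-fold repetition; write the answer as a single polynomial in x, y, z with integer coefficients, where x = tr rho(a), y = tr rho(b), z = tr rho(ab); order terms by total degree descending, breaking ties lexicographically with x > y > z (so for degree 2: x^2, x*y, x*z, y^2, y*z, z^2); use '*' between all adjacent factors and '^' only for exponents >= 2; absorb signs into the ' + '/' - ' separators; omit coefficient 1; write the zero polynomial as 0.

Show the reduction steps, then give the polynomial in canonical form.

tr(a b^2) = tr(b) * tr(a b) - tr(a)   [square of b] = y*z - x
reduce: tr(b a b^2) = tr(b) * tr(a b^2) - tr(a b)   [square of b] = y^2*z - x*y - z
tr(b^3 a b) = tr(b) * tr(b a b^2) - tr(b a b)   [square of b] = y^3*z - x*y^2 - 2*y*z + x
tr(a b a b) = tr(b a) * tr(b a) - tr(1)   [split at a repeated b] = z^2 - 2
tr(a b a) = tr(a) * tr(b a) - tr(b)   [square of a] = x*z - y
tr(a b a b^2) = tr(b) * tr(a b a b) - tr(a b a)   [square of b] = y*z^2 - x*z - y
tr(b^3 a b a) = tr(b) * tr(a b a b^2) - tr(a b a b)   [square of b] = y^2*z^2 - x*y*z - y^2 - z^2 + 2
so tr(b^2 a b a^-1 b) = tr(b^3 a b) * tr(a) - tr(b^3 a b a)   [inverse elimination on a] = x*y^3*z - x^2*y^2 - y^2*z^2 - x*y*z + x^2 + y^2 + z^2 - 2
so tr(b^2) = tr(b) * tr(b) - tr(1)   [square of b] = y^2 - 2
tr(a b^2 a) = tr(a) * tr(b^2 a) - tr(b^2)   [square of a] = x*y*z - x^2 - y^2 + 2
so tr(b a b^2 a b) = tr(b) * tr(a b^2 a b) - tr(a b^2 a)   [square of b] = y^2*z^2 - 2*x*y*z + x^2 - 2
tr(a b a b a b) = tr(a b) * tr(a b a b) - tr(a^-1 b^-1)   [split at a repeated a] = z^3 - 3*z
tr(a b a b a) = tr(a) * tr(b a b a) - tr(b a b)   [square of a] = x*z^2 - y*z - x
tr(b a b^2 a b a) = tr(b) * tr(a b a b a b) - tr(a b a b a)   [square of b] = y*z^3 - x*z^2 - 2*y*z + x
reduce: tr(b^2 a b a^-1 b a) = tr(b a b^2 a b) * tr(a) - tr(b a b^2 a b a)   [inverse elimination on a] = x*y^2*z^2 - 2*x^2*y*z - y*z^3 + x^3 + x*z^2 + 2*y*z - 3*x
tr(a^-1 b a^-1 b^2 a b) = tr(b^2 a b a^-1 b) * tr(a) - tr(b^2 a b a^-1 b a)   [inverse elimination on a] = x^2*y^3*z - x^3*y^2 - 2*x*y^2*z^2 + x^2*y*z + y*z^3 + x*y^2 - 2*y*z + x
so tr(b a^-1 b^2 a b) = tr(b^2 a b^2) * tr(a) - tr(b^2 a b^2 a)   [inverse elimination on a] = x*y^3*z - x^2*y^2 - y^2*z^2 + 2
reduce: tr(b a b a^-2 b a^-1 b) = tr(a^-1 b a^-1 b^2 a b) * tr(a) - tr(a^-1 b a^-1 b^2 a b a)   [inverse elimination on a] = x^3*y^3*z - x^4*y^2 - 2*x^2*y^2*z^2 + x^3*y*z - x*y^3*z + x*y*z^3 + 2*x^2*y^2 + y^2*z^2 - 2*x*y*z + x^2 - 2
so tr(b a^-1 b a b a b) = tr(b a b a b^2) * tr(a) - tr(b a b a b^2 a)   [inverse elimination on a] = x*y^2*z^2 - x^2*y*z - y*z^3 - x*y^2 + 2*y*z + x
tr(b a b a b a b a) = tr(a b a b) * tr(a b a b) - tr(1)   [split at a repeated a] = z^4 - 4*z^2 + 2
so tr(b a^-1 b a b a b a) = tr(b a b a b a b) * tr(a) - tr(b a b a b a b a)   [inverse elimination on a] = x*y*z^3 - x^2*z^2 - z^4 - 2*x*y*z + x^2 + 4*z^2 - 2
reduce: tr(b a^-1 b a b a b a^-1) = tr(b a^-1 b a b a b) * tr(a) - tr(b a^-1 b a b a b a)   [inverse elimination on a] = x^2*y^2*z^2 - x^3*y*z - 2*x*y*z^3 - x^2*y^2 + x^2*z^2 + z^4 + 4*x*y*z - 4*z^2 + 2
tr(b a b a^-2 b a^-1 b a) = tr(b a^-1 b a b a b a^-1) * tr(a) - tr(b a^-1 b a b a b)   [inverse elimination on a] = x^3*y^2*z^2 - x^4*y*z - 2*x^2*y*z^3 - x^3*y^2 + x^3*z^2 - x*y^2*z^2 + x*z^4 + 5*x^2*y*z + y*z^3 + x*y^2 - 4*x*z^2 - 2*y*z + x
tr(a^-1 b a^-1 b a b a^-2 b) = tr(b a b a^-2 b a^-1 b) * tr(a) - tr(b a b a^-2 b a^-1 b a)   [inverse elimination on a] = x^4*y^3*z - x^5*y^2 - 3*x^3*y^2*z^2 + 2*x^4*y*z - x^2*y^3*z + 3*x^2*y*z^3 + 3*x^3*y^2 - x^3*z^2 + 2*x*y^2*z^2 - x*z^4 - 7*x^2*y*z - y*z^3 + x^3 - x*y^2 + 4*x*z^2 + 2*y*z - 3*x
tr(b^2 a^-1 b a b) = tr(b a b^3) * tr(a) - tr(b a b^3 a)   [inverse elimination on a] = x*y^3*z - x^2*y^2 - y^2*z^2 - x*y*z + x^2 + y^2 + z^2 - 2
so tr(b^2 a^-1 b a b a^-1) = tr(b^2 a^-1 b a b) * tr(a) - tr(b^2 a^-1 b a b a)   [inverse elimination on a] = x^2*y^3*z - x^3*y^2 - 2*x*y^2*z^2 + y*z^3 + x^3 + 2*x*y^2 + x*z^2 - 2*y*z - 3*x
tr(b a^-1 b a b a^-2 b) = tr(b^2 a^-1 b a b a^-1) * tr(a) - tr(b^2 a^-1 b a b)   [inverse elimination on a] = x^3*y^3*z - x^4*y^2 - 2*x^2*y^2*z^2 - x*y^3*z + x*y*z^3 + x^4 + 3*x^2*y^2 + x^2*z^2 + y^2*z^2 - x*y*z - 4*x^2 - y^2 - z^2 + 2
tr(a^-1 b a^-2 b a^-1 b a b a^-1) = tr(a^-1 b a^-1 b a b a^-2 b) * tr(a) - tr(a^-1 b a^-1 b a b a^-2 b a)   [inverse elimination on a] = x^5*y^3*z - x^6*y^2 - 3*x^4*y^2*z^2 + 2*x^5*y*z - 2*x^3*y^3*z + 3*x^3*y*z^3 + 4*x^4*y^2 - x^4*z^2 + 4*x^2*y^2*z^2 - x^2*z^4 - 7*x^3*y*z + x*y^3*z - 2*x*y*z^3 - 4*x^2*y^2 + 3*x^2*z^2 - y^2*z^2 + 3*x*y*z + x^2 + y^2 + z^2 - 2
tr(b a^-1 b a b a^-1 b a) = tr(b a b a^-1 b a b) * tr(a) - tr(b a b a^-1 b a b a)   [inverse elimination on a] = x^2*y^2*z^2 - 2*x^3*y*z - 2*x*y*z^3 + x^4 + 2*x^2*z^2 + z^4 + 4*x*y*z - 4*x^2 - 4*z^2 + 2
so tr(a^-1 b a^-1 b a b a^-1 b) = tr(b a^-1 b a b a^-1 b) * tr(a) - tr(b a^-1 b a b a^-1 b a)   [inverse elimination on a] = x^3*y^3*z - x^4*y^2 - 3*x^2*y^2*z^2 + 2*x^3*y*z + 3*x*y*z^3 + 2*x^2*y^2 - x^2*z^2 - z^4 - 6*x*y*z + x^2 + 4*z^2 - 2
so tr(a^-1 b a^-2 b a^-1 b a b) = tr(a^-1 b a^-1 b a b a^-1 b) * tr(a) - tr(a^-1 b a^-1 b a b a^-1 b a)   [inverse elimination on a] = x^4*y^3*z - x^5*y^2 - 3*x^3*y^2*z^2 + 2*x^4*y*z - x^2*y^3*z + 3*x^2*y*z^3 + 3*x^3*y^2 - x^3*z^2 + 2*x*y^2*z^2 - x*z^4 - 6*x^2*y*z - y*z^3 - 2*x*y^2 + 3*x*z^2 + 2*y*z + x
so tr(b a^-3 b a^-2 b a^-1 b a) = tr(a^-1 b a^-2 b a^-1 b a b a^-1) * tr(a) - tr(a^-1 b a^-2 b a^-1 b a b)   [inverse elimination on a] = x^6*y^3*z - x^7*y^2 - 3*x^5*y^2*z^2 + 2*x^6*y*z - 3*x^4*y^3*z + 3*x^4*y*z^3 + 5*x^5*y^2 - x^5*z^2 + 7*x^3*y^2*z^2 - x^3*z^4 - 9*x^4*y*z + 2*x^2*y^3*z - 5*x^2*y*z^3 - 7*x^3*y^2 + 4*x^3*z^2 - 3*x*y^2*z^2 + x*z^4 + 9*x^2*y*z + y*z^3 + x^3 + 3*x*y^2 - 2*x*z^2 - 2*y*z - 3*x

x^6*y^3*z - x^7*y^2 - 3*x^5*y^2*z^2 + 2*x^6*y*z - 3*x^4*y^3*z + 3*x^4*y*z^3 + 5*x^5*y^2 - x^5*z^2 + 7*x^3*y^2*z^2 - x^3*z^4 - 9*x^4*y*z + 2*x^2*y^3*z - 5*x^2*y*z^3 - 7*x^3*y^2 + 4*x^3*z^2 - 3*x*y^2*z^2 + x*z^4 + 9*x^2*y*z + y*z^3 + x^3 + 3*x*y^2 - 2*x*z^2 - 2*y*z - 3*x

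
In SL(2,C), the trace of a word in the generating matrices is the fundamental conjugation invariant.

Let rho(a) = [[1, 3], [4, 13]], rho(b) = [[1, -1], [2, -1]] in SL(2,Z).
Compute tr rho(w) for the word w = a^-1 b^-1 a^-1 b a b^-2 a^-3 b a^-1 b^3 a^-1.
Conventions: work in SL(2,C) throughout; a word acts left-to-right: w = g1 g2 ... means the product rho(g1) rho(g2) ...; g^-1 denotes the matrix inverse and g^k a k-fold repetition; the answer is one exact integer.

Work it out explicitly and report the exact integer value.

-1920994

rho(a^-1) = [[13, -3], [-4, 1]]
... * rho(b^-1) = [[-1, 1], [-2, 1]]  ->  [[-7, 10], [2, -3]]
... * rho(a^-1) = [[13, -3], [-4, 1]]  ->  [[-131, 31], [38, -9]]
... * rho(b) = [[1, -1], [2, -1]]  ->  [[-69, 100], [20, -29]]
... * rho(a) = [[1, 3], [4, 13]]  ->  [[331, 1093], [-96, -317]]
... * rho(b^-1) = [[-1, 1], [-2, 1]]  ->  [[-2517, 1424], [730, -413]]
... * rho(b^-1) = [[-1, 1], [-2, 1]]  ->  [[-331, -1093], [96, 317]]
... * rho(a^-1) = [[13, -3], [-4, 1]]  ->  [[69, -100], [-20, 29]]
... * rho(a^-1) = [[13, -3], [-4, 1]]  ->  [[1297, -307], [-376, 89]]
... * rho(a^-1) = [[13, -3], [-4, 1]]  ->  [[18089, -4198], [-5244, 1217]]
... * rho(b) = [[1, -1], [2, -1]]  ->  [[9693, -13891], [-2810, 4027]]
... * rho(a^-1) = [[13, -3], [-4, 1]]  ->  [[181573, -42970], [-52638, 12457]]
... * rho(b) = [[1, -1], [2, -1]]  ->  [[95633, -138603], [-27724, 40181]]
... * rho(b) = [[1, -1], [2, -1]]  ->  [[-181573, 42970], [52638, -12457]]
... * rho(b) = [[1, -1], [2, -1]]  ->  [[-95633, 138603], [27724, -40181]]
... * rho(a^-1) = [[13, -3], [-4, 1]]  ->  [[-1797641, 425502], [521136, -123353]]
tr = -1797641 + -123353 = -1920994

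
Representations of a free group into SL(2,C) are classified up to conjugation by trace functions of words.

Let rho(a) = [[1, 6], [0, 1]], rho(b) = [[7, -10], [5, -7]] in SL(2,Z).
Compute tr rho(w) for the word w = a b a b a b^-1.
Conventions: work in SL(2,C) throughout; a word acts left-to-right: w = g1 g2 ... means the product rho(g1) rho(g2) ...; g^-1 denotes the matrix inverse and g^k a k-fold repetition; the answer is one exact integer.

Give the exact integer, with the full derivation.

rho(a) = [[1, 6], [0, 1]]
... * rho(b) = [[7, -10], [5, -7]]  ->  [[37, -52], [5, -7]]
... * rho(a) = [[1, 6], [0, 1]]  ->  [[37, 170], [5, 23]]
... * rho(b) = [[7, -10], [5, -7]]  ->  [[1109, -1560], [150, -211]]
... * rho(a) = [[1, 6], [0, 1]]  ->  [[1109, 5094], [150, 689]]
... * rho(b^-1) = [[-7, 10], [-5, 7]]  ->  [[-33233, 46748], [-4495, 6323]]
tr = -33233 + 6323 = -26910

-26910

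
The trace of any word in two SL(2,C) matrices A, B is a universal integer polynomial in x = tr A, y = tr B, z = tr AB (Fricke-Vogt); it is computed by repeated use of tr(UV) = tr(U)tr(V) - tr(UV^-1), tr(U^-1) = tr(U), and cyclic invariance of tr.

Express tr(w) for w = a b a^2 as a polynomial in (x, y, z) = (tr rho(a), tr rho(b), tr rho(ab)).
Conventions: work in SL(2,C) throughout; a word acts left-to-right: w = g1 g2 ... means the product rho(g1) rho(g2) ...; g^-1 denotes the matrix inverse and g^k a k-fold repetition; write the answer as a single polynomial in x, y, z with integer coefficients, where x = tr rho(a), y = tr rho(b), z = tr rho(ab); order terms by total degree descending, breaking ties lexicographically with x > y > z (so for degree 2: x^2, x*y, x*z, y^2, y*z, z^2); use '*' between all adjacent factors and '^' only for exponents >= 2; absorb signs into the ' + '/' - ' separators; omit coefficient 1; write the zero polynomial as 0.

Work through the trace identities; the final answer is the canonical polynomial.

x^2*z - x*y - z

trace(b a^2) = trace(a)*trace(b a) - trace(b) = x*z - y
trace(a b a^2) = trace(a)*trace(b a^2) - trace(b a) = x^2*z - x*y - z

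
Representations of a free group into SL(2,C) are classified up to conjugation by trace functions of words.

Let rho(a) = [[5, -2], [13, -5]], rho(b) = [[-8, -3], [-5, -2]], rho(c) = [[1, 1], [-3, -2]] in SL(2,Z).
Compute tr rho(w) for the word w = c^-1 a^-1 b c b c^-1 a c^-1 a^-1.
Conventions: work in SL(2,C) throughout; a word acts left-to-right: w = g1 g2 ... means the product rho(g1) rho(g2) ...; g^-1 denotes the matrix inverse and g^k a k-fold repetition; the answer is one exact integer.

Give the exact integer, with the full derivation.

rho(c^-1) = [[-2, -1], [3, 1]]
... * rho(a^-1) = [[-5, 2], [-13, 5]]  ->  [[23, -9], [-28, 11]]
... * rho(b) = [[-8, -3], [-5, -2]]  ->  [[-139, -51], [169, 62]]
... * rho(c) = [[1, 1], [-3, -2]]  ->  [[14, -37], [-17, 45]]
... * rho(b) = [[-8, -3], [-5, -2]]  ->  [[73, 32], [-89, -39]]
... * rho(c^-1) = [[-2, -1], [3, 1]]  ->  [[-50, -41], [61, 50]]
... * rho(a) = [[5, -2], [13, -5]]  ->  [[-783, 305], [955, -372]]
... * rho(c^-1) = [[-2, -1], [3, 1]]  ->  [[2481, 1088], [-3026, -1327]]
... * rho(a^-1) = [[-5, 2], [-13, 5]]  ->  [[-26549, 10402], [32381, -12687]]
tr = -26549 + -12687 = -39236

-39236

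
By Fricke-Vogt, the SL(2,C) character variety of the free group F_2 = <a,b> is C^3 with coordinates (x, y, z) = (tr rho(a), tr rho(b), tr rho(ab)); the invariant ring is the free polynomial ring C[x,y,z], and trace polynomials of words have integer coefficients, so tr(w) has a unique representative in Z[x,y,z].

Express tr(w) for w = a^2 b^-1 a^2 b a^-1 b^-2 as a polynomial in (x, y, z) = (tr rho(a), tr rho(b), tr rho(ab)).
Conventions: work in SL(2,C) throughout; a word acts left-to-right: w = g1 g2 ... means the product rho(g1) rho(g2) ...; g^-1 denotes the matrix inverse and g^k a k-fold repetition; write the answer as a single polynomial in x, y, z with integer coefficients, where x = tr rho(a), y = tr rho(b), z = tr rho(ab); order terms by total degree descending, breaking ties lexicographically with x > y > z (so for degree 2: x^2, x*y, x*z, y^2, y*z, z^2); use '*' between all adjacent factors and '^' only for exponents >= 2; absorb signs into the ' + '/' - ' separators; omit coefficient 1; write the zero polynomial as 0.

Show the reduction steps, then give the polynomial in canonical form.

next, trace(a b a) = trace(a) * trace(b a) - trace(b)  (reduce the a square) = x*z - y
and trace(a^2 b a) = trace(a) * trace(a b a) - trace(a b)  (reduce the a square) = x^2*z - x*y - z
trace(b a b a) = trace(a b) * trace(a b) - trace(1)  (split on a) = z^2 - 2
trace(b a b) = trace(b) * trace(a b) - trace(a)  (reduce the b square) = y*z - x
trace(a^2 b a b) = trace(a) * trace(b a b a) - trace(b a b)  (reduce the a square) = x*z^2 - y*z - x
trace(a b^-1 a^2 b) = trace(a^2 b a) * trace(b) - trace(a^2 b a b)  (eliminate b^-1) = x^2*y*z - x*y^2 - x*z^2 + x
next, trace(a^2) = trace(a) * trace(a) - trace(1)  (reduce the a square) = x^2 - 2
trace(b^2 a^2) = trace(b) * trace(a^2 b) - trace(a^2)  (reduce the b square) = x*y*z - x^2 - y^2 + 2
and trace(b^2 a^3) = trace(a) * trace(b^2 a^2) - trace(b^2 a)  (reduce the a square) = x^2*y*z - x^3 - x*y^2 - y*z + 3*x
trace(a^2 b^2 a^2) = trace(a) * trace(b^2 a^3) - trace(b^2 a^2)  (reduce the a square) = x^3*y*z - x^4 - x^2*y^2 - 2*x*y*z + 4*x^2 + y^2 - 2
trace(b a^2 b^2 a) = trace(b) * trace(a b a^2 b) - trace(a b a^2)  (reduce the b square) = x*y*z^2 - x^2*z - y^2*z + z
next, trace(b a^2 b^2) = trace(b) * trace(b a^2 b) - trace(b a^2)  (reduce the b square) = x*y^2*z - x^2*y - y^3 - x*z + 3*y
next, trace(a^2 b^2 a^2 b) = trace(a) * trace(b a^2 b^2 a) - trace(b a^2 b^2)  (reduce the a square) = x^2*y*z^2 - x^3*z - 2*x*y^2*z + x^2*y + y^3 + 2*x*z - 3*y
and trace(b a^2 b^-1 a^2 b) = trace(a^2 b^2 a^2) * trace(b) - trace(a^2 b^2 a^2 b)  (eliminate b^-1) = x^3*y^2*z - x^4*y - x^2*y^3 - x^2*y*z^2 + x^3*z + 3*x^2*y - 2*x*z + y
next, trace(a b a b a^2) = trace(a) * trace(b a b a^2) - trace(b a b a)  (reduce the a square) = x^2*z^2 - x*y*z - x^2 - z^2 + 2
next, trace(a^2 b a b a^2) = trace(a) * trace(a b a b a^2) - trace(a b a b a)  (reduce the a square) = x^3*z^2 - x^2*y*z - x^3 - 2*x*z^2 + y*z + 3*x
trace(b a b a b a) = trace(a b a b) * trace(a b) - trace(b a)  (split on a) = z^3 - 3*z
and trace(b a b a b) = trace(b) * trace(a b a b) - trace(a b a)  (reduce the b square) = y*z^2 - x*z - y
next, trace(b a b a^2 b a) = trace(a) * trace(b a b a b a) - trace(b a b a b)  (reduce the a square) = x*z^3 - y*z^2 - 2*x*z + y
trace(a^2 b a b a^2 b) = trace(a) * trace(b a b a^2 b a) - trace(b a b a^2 b)  (reduce the a square) = x^2*z^3 - 2*x*y*z^2 - x^2*z + y^2*z + x*y - z
and trace(b a^2 b^-1 a^2 b a) = trace(a^2 b a b a^2) * trace(b) - trace(a^2 b a b a^2 b)  (eliminate b^-1) = x^3*y*z^2 - x^2*y^2*z - x^2*z^3 - x^3*y + x^2*z + 2*x*y + z
trace(a^2 b^-1 a^2 b a^-1 b) = trace(b a^2 b^-1 a^2 b) * trace(a) - trace(b a^2 b^-1 a^2 b a)  (eliminate a^-1) = x^4*y^2*z - x^5*y - x^3*y^3 - 2*x^3*y*z^2 + x^4*z + x^2*y^2*z + x^2*z^3 + 4*x^3*y - 3*x^2*z - x*y - z
next, trace(b^-1 a^2 b^-1 a^2 b a^-1) = trace(a^2 b^-1 a^2 b a^-1) * trace(b) - trace(a^2 b^-1 a^2 b a^-1 b)  (eliminate b^-1) = -x^4*y^2*z + x^5*y + x^3*y^3 + 2*x^3*y*z^2 - x^4*z - x^2*z^3 - 4*x^3*y - x*y^3 - x*y*z^2 + 3*x^2*z + 2*x*y + z
next, trace(a^2 b^-1 a^2 b a^-1 b^-2) = trace(b^-1 a^2 b^-1 a^2 b a^-1) * trace(b) - trace(b^-1 a^2 b^-1 a^2 b a^-1 b)  (eliminate b^-1) = -x^4*y^3*z + x^5*y^2 + x^3*y^4 + 2*x^3*y^2*z^2 - x^4*y*z - x^2*y*z^3 - 4*x^3*y^2 - x*y^4 - x*y^2*z^2 + 2*x^2*y*z + 3*x*y^2 + x*z^2 + y*z - x

-x^4*y^3*z + x^5*y^2 + x^3*y^4 + 2*x^3*y^2*z^2 - x^4*y*z - x^2*y*z^3 - 4*x^3*y^2 - x*y^4 - x*y^2*z^2 + 2*x^2*y*z + 3*x*y^2 + x*z^2 + y*z - x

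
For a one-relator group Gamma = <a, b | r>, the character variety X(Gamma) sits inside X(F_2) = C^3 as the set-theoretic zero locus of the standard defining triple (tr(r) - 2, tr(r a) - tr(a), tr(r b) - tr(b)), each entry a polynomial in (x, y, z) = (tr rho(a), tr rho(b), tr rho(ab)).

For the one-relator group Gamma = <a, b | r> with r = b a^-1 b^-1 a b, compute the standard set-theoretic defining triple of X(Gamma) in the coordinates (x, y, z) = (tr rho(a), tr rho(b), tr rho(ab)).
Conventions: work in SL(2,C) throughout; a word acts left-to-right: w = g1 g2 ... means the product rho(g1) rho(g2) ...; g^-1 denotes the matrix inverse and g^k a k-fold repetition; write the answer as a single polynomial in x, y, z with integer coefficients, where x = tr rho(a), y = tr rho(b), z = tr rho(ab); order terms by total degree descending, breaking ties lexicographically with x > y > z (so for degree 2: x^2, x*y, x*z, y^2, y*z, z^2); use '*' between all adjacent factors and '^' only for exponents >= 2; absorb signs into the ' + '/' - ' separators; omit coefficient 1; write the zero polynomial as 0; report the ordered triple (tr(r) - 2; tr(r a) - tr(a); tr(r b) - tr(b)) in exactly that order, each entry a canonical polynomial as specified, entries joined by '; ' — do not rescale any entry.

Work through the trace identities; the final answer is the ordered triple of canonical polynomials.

tr(b^2) = tr(b) tr(b) - tr(1)  (reduce the b square) = y^2 - 2
tr(a b^2) = tr(b) tr(a b) - tr(a)  (reduce the b square) = y*z - x
tr(b a b^2) = tr(b) tr(a b^2) - tr(a b)  (reduce the b square) = y^2*z - x*y - z
use: tr(a b a b) = tr(a b) tr(a b) - tr(1)  (split on a) = z^2 - 2
apply: tr(a b a) = tr(a) tr(b a) - tr(b)  (reduce the a square) = x*z - y
tr(b a b^2 a) = tr(b) tr(a b a b) - tr(a b a)  (reduce the b square) = y*z^2 - x*z - y
apply: tr(a b^2 a^-1 b) = tr(b a b^2) tr(a) - tr(b a b^2 a)  (eliminate a^-1) = x*y^2*z - x^2*y - y*z^2 + y
tr(b a^-1 b^-1 a b) = tr(a b^2 a^-1) tr(b) - tr(a b^2 a^-1 b)  (eliminate b^-1) = -x*y^2*z + x^2*y + y^3 + y*z^2 - 3*y
apply: tr(b a b a b a) = tr(a b a b) tr(a b) - tr(b a)   [split at repeated a] = z^3 - 3*z
apply: tr(a b a b a^-1 b) = tr(b a b a b) tr(a) - tr(b a b a b a) = x*y*z^2 - x^2*z - z^3 - x*y + 3*z
tr(b a^-1 b^-1 a b a) = tr(a b a b a^-1) tr(b) - tr(a b a b a^-1 b) = -x*y*z^2 + x^2*z + y^2*z + z^3 - 3*z
tr(b^3) = tr(b) tr(b^2) - tr(b)  (reduce the b square) = y^3 - 3*y
use: tr(b a b^3) = tr(b) tr(a b^3) - tr(a b^2)  (reduce the b square) = y^3*z - x*y^2 - 2*y*z + x
apply: tr(b a b^3 a) = tr(b) tr(a b a b^2) - tr(a b a b)  (reduce the b square) = y^2*z^2 - x*y*z - y^2 - z^2 + 2
use: tr(a b^3 a^-1 b) = tr(b a b^3) tr(a) - tr(b a b^3 a)  (eliminate a^-1) = x*y^3*z - x^2*y^2 - y^2*z^2 - x*y*z + x^2 + y^2 + z^2 - 2
tr(b a^-1 b^-1 a b^2) = tr(a b^3 a^-1) tr(b) - tr(a b^3 a^-1 b)  (eliminate b^-1) = -x*y^3*z + x^2*y^2 + y^4 + y^2*z^2 + x*y*z - x^2 - 4*y^2 - z^2 + 2
assemble the triple (tr(r) - 2; tr(r a) - x; tr(r b) - y)

-x*y^2*z + x^2*y + y^3 + y*z^2 - 3*y - 2; -x*y*z^2 + x^2*z + y^2*z + z^3 - x - 3*z; -x*y^3*z + x^2*y^2 + y^4 + y^2*z^2 + x*y*z - x^2 - 4*y^2 - z^2 - y + 2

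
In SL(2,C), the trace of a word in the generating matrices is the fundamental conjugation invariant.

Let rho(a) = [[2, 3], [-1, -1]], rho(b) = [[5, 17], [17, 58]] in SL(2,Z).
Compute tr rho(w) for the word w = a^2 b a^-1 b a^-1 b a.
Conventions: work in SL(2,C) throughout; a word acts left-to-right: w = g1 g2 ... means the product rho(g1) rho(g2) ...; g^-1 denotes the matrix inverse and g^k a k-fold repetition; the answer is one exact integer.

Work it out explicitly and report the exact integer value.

rho(a) = [[2, 3], [-1, -1]]
... * rho(a) = [[2, 3], [-1, -1]]  ->  [[1, 3], [-1, -2]]
... * rho(b) = [[5, 17], [17, 58]]  ->  [[56, 191], [-39, -133]]
... * rho(a^-1) = [[-1, -3], [1, 2]]  ->  [[135, 214], [-94, -149]]
... * rho(b) = [[5, 17], [17, 58]]  ->  [[4313, 14707], [-3003, -10240]]
... * rho(a^-1) = [[-1, -3], [1, 2]]  ->  [[10394, 16475], [-7237, -11471]]
... * rho(b) = [[5, 17], [17, 58]]  ->  [[332045, 1132248], [-231192, -788347]]
... * rho(a) = [[2, 3], [-1, -1]]  ->  [[-468158, -136113], [325963, 94771]]
tr = -468158 + 94771 = -373387

-373387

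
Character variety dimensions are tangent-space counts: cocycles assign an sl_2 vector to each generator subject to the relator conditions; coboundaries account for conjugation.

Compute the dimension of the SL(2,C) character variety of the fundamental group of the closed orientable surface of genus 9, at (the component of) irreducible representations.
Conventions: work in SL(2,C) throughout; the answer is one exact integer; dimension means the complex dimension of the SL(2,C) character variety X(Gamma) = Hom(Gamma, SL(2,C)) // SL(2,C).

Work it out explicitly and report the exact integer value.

The genus-9 surface group: 2g = 18 generators, one relator prod [a_i, b_i].
A cocycle assigns one sl_2 vector per generator subject to the relator condition d_2(z) = 0: dim of the unconstrained space is 3*2g = 54.
At an irreducible rho, H^2 = coker(d_2) vanishes (Poincare duality: H^2 is dual to H^0 = invariants = 0), so d_2 is surjective onto sl_2 and dim Z^1 = 54 - 3 = 51.
Coboundaries contribute dim B^1 = 3 (injective at irreducible rho).
Hence dim X = 51 - 3 = 48.

48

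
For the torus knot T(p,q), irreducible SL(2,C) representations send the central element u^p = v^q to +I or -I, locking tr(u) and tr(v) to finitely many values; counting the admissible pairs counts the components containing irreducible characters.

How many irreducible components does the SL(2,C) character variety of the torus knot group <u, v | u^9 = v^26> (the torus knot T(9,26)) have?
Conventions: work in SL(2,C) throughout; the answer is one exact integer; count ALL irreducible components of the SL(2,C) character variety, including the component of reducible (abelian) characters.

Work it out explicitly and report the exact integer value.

101

In the torus knot group T(9,26), u^9 = v^26 is central, so an irreducible representation sends it to +I or -I (Schur).
This locks tr(u) to 2*cos(pi*alpha/9), alpha in 1..8, and tr(v) to 2*cos(pi*beta/26), beta in 1..25, on each component of irreducible characters.
u^9 = (-1)^alpha I and v^26 = (-1)^beta I must agree, so alpha and beta have equal parity.
count pairs: odd alpha (4 choices) x odd beta (13), plus even alpha (4) x even beta (12): 4*13 + 4*12 = 100.
That is 100 components of irreducible characters, and with the reducible (abelian) component the total is 101.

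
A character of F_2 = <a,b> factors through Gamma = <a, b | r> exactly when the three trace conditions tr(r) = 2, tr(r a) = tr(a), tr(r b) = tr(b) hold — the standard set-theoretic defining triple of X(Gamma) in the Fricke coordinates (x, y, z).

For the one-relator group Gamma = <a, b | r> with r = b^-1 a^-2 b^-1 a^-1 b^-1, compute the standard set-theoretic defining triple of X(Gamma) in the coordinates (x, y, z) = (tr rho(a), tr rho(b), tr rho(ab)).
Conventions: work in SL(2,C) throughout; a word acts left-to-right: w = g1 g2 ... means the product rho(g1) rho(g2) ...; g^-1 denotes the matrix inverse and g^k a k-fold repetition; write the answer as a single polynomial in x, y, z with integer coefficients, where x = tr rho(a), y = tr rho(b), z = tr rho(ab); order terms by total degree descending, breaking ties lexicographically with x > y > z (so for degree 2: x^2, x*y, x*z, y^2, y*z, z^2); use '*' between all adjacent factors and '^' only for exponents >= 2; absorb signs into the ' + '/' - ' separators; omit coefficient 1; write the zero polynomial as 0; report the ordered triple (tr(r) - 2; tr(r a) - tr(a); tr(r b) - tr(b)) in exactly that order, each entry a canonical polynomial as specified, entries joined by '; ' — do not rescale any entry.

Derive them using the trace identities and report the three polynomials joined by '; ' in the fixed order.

trace(a^-1) = trace(a) = x
so trace(a^-1 b) = trace(b) trace(a) - trace(b a)   [inverse elimination on a] = x*y - z
reduce: trace(b^-1 a^-1) = trace(a^-1) trace(b) - trace(a^-1 b)   [inverse elimination on b] = z
trace(b^-1 a^-1 b^-1) = trace(b^-1 a^-1) trace(b) - trace(b^-1 a^-1 b)   [inverse elimination on b] = y*z - x
trace(a b a) = trace(a) trace(b a) - trace(b)   [square of a] = x*z - y
trace(a b a b) = trace(b a) trace(b a) - trace(1)   [split at a repeated b] = z^2 - 2
trace(b^-1 a b a) = trace(a b a) trace(b) - trace(a b a b)   [inverse elimination on b] = x*y*z - y^2 - z^2 + 2
so trace(a^-1 b^-1 a b) = trace(b^-1 a b) trace(a) - trace(b^-1 a b a)   [inverse elimination on a] = -x*y*z + x^2 + y^2 + z^2 - 2
so trace(b^-1 a^-1 b^-1 a) = trace(a^-1 b^-1 a) trace(b) - trace(a^-1 b^-1 a b)   [inverse elimination on b] = x*y*z - x^2 - z^2 + 2
trace(a^-1 b^-1 a^-1 b^-1) = trace(b^-1 a^-1 b^-1) trace(a) - trace(b^-1 a^-1 b^-1 a)   [inverse elimination on a] = z^2 - 2
reduce: trace(a^-1 b^-1 a^-1 b^-2) = trace(a^-1 b^-1 a^-1 b^-1) trace(b) - trace(a^-1 b^-1 a^-1)   [inverse elimination on b] = y*z^2 - x*z - y
trace(b^-2) = trace(b^-1) trace(b) - trace(1)   [inverse elimination on b] = y^2 - 2
reduce: trace(b^-3) = trace(b^-2) trace(b) - trace(b^-1)   [inverse elimination on b] = y^3 - 3*y
trace(a b^-2) = trace(b^-1 a) trace(b) - trace(b^-1 a b)   [inverse elimination on b] = x*y^2 - y*z - x
so trace(b^-3 a) = trace(a b^-2) trace(b) - trace(a b^-1)   [inverse elimination on b] = x*y^3 - y^2*z - 2*x*y + z
so trace(b^-1 a^-1 b^-2) = trace(b^-3) trace(a) - trace(b^-3 a)   [inverse elimination on a] = y^2*z - x*y - z
trace(b^-1 a^-2 b^-1 a^-1 b^-1) = trace(a^-1 b^-1 a^-1 b^-2) trace(a) - trace(a^-1 b^-1 a^-1 b^-2 a)   [inverse elimination on a] = x*y*z^2 - x^2*z - y^2*z + z
so trace(a b^-1 a^-2 b) = trace(a^-1 b a b^-1) trace(a) - trace(a^-1 b a b^-1 a) = -x^2*y*z + x^3 + x*y^2 + x*z^2 - 3*x
trace(a^-1 b^-1 a b^-1 a^-1) = trace(a b^-1 a^-2) trace(b) - trace(a b^-1 a^-2 b) = x^2*y*z - x^3 - x*y^2 - x*z^2 + y*z + 3*x
trace(a^-1 b^-1 a b^-1 a^-2) = trace(a^-1 b^-1 a b^-1 a^-1) trace(a) - trace(a^-1 b^-1 a b^-1) = x^3*y*z - x^4 - x^2*y^2 - x^2*z^2 + 4*x^2 + z^2 - 2
so trace(a^2) = trace(a) trace(a) - trace(1) = x^2 - 2
reduce: trace(a b^-1 a) = trace(a^2) trace(b) - trace(a^2 b) = x^2*y - x*z - y
trace(a b a^2) = trace(a) trace(a b a) - trace(a b) = x^2*z - x*y - z
reduce: trace(a b a^2 b) = trace(a) trace(b a b a) - trace(b a b) = x*z^2 - y*z - x
trace(a b^-1 a b a) = trace(a b a^2) trace(b) - trace(a b a^2 b) = x^2*y*z - x*y^2 - x*z^2 + x
trace(a b a b a b) = trace(a b a b) trace(a b) - trace(b a)   [split at repeated a] = z^3 - 3*z
so trace(a b^-1 a b a b) = trace(a b a b a) trace(b) - trace(a b a b a b) = x*y*z^2 - y^2*z - z^3 - x*y + 3*z
reduce: trace(b a b^-1 a b^-1 a) = trace(a b^-1 a b a) trace(b) - trace(a b^-1 a b a b) = x^2*y^2*z - x*y^3 - 2*x*y*z^2 + y^2*z + z^3 + 2*x*y - 3*z
trace(b a b^-1 a b^-1 a^-1) = trace(b a b^-1 a b^-1) trace(a) - trace(b a b^-1 a b^-1 a) = -x^2*y^2*z + x^3*y + x*y^3 + 2*x*y*z^2 - x^2*z - y^2*z - z^3 - 3*x*y + 3*z
trace(b^-1 a b^-1 a^-2 b a) = trace(b a b^-1 a b^-1 a^-1) trace(a) - trace(b a b^-1 a b^-1) = -x^3*y^2*z + x^4*y + x^2*y^3 + 2*x^2*y*z^2 - x^3*z - x*y^2*z - x*z^3 - 4*x^2*y + 4*x*z + y
trace(a^-1 b^-1 a b^-1 a^-2 b) = trace(b^-1 a b^-1 a^-2 b) trace(a) - trace(b^-1 a b^-1 a^-2 b a) = x^3*y^2*z - x^4*y - x^2*y^3 - 2*x^2*y*z^2 + x^3*z + x*y^2*z + x*z^3 + 4*x^2*y - 3*x*z - y
trace(b^-1 a^-2 b^-1 a^-1 b^-1 a) = trace(a^-1 b^-1 a b^-1 a^-2) trace(b) - trace(a^-1 b^-1 a b^-1 a^-2 b) = x^2*y*z^2 - x^3*z - x*y^2*z - x*z^3 + y*z^2 + 3*x*z - y
assemble the triple (trace(r) - 2; trace(r a) - x; trace(r b) - y)

x*y*z^2 - x^2*z - y^2*z + z - 2; x^2*y*z^2 - x^3*z - x*y^2*z - x*z^3 + y*z^2 + 3*x*z - x - y; x*z^2 - y*z - x - y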